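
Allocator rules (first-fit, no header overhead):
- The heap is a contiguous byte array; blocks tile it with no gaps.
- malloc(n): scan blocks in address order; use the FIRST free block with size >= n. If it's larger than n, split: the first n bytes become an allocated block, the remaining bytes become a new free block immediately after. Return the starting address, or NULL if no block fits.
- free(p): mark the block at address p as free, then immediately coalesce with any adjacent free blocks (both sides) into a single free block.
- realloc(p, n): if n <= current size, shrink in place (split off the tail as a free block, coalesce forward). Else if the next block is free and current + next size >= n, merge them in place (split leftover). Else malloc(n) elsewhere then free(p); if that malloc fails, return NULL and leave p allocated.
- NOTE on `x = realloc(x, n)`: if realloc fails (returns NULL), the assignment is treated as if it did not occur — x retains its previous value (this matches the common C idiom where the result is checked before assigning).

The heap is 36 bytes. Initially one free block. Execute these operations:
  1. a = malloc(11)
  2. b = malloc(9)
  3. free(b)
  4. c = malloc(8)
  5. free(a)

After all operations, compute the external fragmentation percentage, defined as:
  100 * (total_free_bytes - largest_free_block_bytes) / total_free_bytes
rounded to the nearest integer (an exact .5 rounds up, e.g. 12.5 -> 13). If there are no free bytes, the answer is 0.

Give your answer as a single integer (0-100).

Op 1: a = malloc(11) -> a = 0; heap: [0-10 ALLOC][11-35 FREE]
Op 2: b = malloc(9) -> b = 11; heap: [0-10 ALLOC][11-19 ALLOC][20-35 FREE]
Op 3: free(b) -> (freed b); heap: [0-10 ALLOC][11-35 FREE]
Op 4: c = malloc(8) -> c = 11; heap: [0-10 ALLOC][11-18 ALLOC][19-35 FREE]
Op 5: free(a) -> (freed a); heap: [0-10 FREE][11-18 ALLOC][19-35 FREE]
Free blocks: [11 17] total_free=28 largest=17 -> 100*(28-17)/28 = 1100/28 ≈ 39.286 -> rounds to 39

Answer: 39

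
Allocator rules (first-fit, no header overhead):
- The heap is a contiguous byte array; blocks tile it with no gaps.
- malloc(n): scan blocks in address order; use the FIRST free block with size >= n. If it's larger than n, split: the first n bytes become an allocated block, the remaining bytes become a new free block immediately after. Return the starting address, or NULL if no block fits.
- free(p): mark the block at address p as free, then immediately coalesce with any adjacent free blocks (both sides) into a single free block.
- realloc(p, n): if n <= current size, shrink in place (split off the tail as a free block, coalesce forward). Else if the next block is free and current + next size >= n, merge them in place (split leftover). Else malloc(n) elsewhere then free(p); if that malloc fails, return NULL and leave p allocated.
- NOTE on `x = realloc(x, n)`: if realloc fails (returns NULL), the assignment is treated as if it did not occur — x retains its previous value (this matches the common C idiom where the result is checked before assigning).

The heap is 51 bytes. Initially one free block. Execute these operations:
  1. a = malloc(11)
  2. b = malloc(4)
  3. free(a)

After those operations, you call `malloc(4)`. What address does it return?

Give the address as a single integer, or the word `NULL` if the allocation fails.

Op 1: a = malloc(11) -> a = 0; heap: [0-10 ALLOC][11-50 FREE]
Op 2: b = malloc(4) -> b = 11; heap: [0-10 ALLOC][11-14 ALLOC][15-50 FREE]
Op 3: free(a) -> (freed a); heap: [0-10 FREE][11-14 ALLOC][15-50 FREE]
malloc(4): first-fit scan over [0-10 FREE][11-14 ALLOC][15-50 FREE] -> 0

Answer: 0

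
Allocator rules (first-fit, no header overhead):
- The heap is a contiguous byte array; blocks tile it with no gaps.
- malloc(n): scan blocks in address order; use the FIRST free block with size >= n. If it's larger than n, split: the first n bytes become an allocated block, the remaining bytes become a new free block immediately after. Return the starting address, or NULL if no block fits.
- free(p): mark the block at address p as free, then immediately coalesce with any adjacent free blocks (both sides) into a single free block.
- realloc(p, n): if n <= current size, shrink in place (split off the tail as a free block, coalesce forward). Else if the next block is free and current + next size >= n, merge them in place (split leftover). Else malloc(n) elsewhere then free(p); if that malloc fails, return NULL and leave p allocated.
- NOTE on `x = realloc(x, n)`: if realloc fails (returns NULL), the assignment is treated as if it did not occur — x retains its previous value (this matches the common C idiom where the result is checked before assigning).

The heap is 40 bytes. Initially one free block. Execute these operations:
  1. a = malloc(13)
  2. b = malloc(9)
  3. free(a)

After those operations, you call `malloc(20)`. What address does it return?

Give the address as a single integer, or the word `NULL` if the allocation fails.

Op 1: a = malloc(13) -> a = 0; heap: [0-12 ALLOC][13-39 FREE]
Op 2: b = malloc(9) -> b = 13; heap: [0-12 ALLOC][13-21 ALLOC][22-39 FREE]
Op 3: free(a) -> (freed a); heap: [0-12 FREE][13-21 ALLOC][22-39 FREE]
malloc(20): first-fit scan over [0-12 FREE][13-21 ALLOC][22-39 FREE] -> NULL

Answer: NULL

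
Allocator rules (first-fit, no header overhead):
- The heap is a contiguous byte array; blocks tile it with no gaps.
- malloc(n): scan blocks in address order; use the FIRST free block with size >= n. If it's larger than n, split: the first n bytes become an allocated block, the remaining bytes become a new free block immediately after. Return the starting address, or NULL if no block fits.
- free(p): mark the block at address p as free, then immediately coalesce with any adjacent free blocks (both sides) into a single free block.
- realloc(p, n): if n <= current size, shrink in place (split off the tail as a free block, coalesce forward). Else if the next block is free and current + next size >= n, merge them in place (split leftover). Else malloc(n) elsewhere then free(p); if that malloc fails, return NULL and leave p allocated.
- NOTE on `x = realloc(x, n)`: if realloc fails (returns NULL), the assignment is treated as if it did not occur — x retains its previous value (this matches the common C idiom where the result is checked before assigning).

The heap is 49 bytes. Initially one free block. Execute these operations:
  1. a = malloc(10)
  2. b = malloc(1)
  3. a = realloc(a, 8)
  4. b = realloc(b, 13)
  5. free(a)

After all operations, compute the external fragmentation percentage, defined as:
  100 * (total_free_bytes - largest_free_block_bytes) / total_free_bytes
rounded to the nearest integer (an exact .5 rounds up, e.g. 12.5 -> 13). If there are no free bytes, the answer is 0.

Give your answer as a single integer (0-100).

Answer: 28

Derivation:
Op 1: a = malloc(10) -> a = 0; heap: [0-9 ALLOC][10-48 FREE]
Op 2: b = malloc(1) -> b = 10; heap: [0-9 ALLOC][10-10 ALLOC][11-48 FREE]
Op 3: a = realloc(a, 8) -> a = 0; heap: [0-7 ALLOC][8-9 FREE][10-10 ALLOC][11-48 FREE]
Op 4: b = realloc(b, 13) -> b = 10; heap: [0-7 ALLOC][8-9 FREE][10-22 ALLOC][23-48 FREE]
Op 5: free(a) -> (freed a); heap: [0-9 FREE][10-22 ALLOC][23-48 FREE]
Free blocks: [10 26] total_free=36 largest=26 -> 100*(36-26)/36 = 1000/36 ≈ 27.778 -> rounds to 28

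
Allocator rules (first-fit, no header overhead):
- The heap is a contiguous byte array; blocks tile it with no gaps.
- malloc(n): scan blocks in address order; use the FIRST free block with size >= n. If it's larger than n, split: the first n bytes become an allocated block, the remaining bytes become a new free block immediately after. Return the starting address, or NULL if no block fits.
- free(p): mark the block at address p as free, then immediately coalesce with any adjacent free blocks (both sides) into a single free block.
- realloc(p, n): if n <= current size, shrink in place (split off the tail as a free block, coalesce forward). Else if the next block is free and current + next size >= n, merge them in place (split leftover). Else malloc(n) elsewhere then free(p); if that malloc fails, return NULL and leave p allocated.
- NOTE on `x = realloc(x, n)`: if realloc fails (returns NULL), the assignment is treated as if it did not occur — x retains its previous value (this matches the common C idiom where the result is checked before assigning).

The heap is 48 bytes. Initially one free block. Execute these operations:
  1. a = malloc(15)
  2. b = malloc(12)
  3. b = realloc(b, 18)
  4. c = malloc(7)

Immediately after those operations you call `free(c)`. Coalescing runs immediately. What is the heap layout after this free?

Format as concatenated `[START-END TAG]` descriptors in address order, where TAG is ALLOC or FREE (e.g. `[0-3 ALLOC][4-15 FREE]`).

Op 1: a = malloc(15) -> a = 0; heap: [0-14 ALLOC][15-47 FREE]
Op 2: b = malloc(12) -> b = 15; heap: [0-14 ALLOC][15-26 ALLOC][27-47 FREE]
Op 3: b = realloc(b, 18) -> b = 15; heap: [0-14 ALLOC][15-32 ALLOC][33-47 FREE]
Op 4: c = malloc(7) -> c = 33; heap: [0-14 ALLOC][15-32 ALLOC][33-39 ALLOC][40-47 FREE]
free(c): c = 33 -> block [33-39 ALLOC]; mark free, coalesce with adjacent free neighbors -> [0-14 ALLOC][15-32 ALLOC][33-47 FREE]

Answer: [0-14 ALLOC][15-32 ALLOC][33-47 FREE]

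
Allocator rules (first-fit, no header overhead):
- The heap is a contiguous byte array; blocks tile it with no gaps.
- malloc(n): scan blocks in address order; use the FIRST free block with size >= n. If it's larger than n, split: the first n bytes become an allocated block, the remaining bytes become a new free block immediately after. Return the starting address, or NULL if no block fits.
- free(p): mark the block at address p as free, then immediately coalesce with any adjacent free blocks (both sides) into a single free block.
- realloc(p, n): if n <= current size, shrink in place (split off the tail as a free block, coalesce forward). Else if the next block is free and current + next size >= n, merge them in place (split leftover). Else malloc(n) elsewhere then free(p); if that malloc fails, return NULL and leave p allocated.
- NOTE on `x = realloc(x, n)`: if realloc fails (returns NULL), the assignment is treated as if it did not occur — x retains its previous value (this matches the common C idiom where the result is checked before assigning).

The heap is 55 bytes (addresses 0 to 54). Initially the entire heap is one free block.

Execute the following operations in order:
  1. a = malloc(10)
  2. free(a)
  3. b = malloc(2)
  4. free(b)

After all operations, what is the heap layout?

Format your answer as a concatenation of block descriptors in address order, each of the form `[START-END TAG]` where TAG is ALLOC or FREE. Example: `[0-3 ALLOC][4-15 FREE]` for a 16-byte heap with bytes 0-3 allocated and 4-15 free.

Answer: [0-54 FREE]

Derivation:
Op 1: a = malloc(10) -> a = 0; heap: [0-9 ALLOC][10-54 FREE]
Op 2: free(a) -> (freed a); heap: [0-54 FREE]
Op 3: b = malloc(2) -> b = 0; heap: [0-1 ALLOC][2-54 FREE]
Op 4: free(b) -> (freed b); heap: [0-54 FREE]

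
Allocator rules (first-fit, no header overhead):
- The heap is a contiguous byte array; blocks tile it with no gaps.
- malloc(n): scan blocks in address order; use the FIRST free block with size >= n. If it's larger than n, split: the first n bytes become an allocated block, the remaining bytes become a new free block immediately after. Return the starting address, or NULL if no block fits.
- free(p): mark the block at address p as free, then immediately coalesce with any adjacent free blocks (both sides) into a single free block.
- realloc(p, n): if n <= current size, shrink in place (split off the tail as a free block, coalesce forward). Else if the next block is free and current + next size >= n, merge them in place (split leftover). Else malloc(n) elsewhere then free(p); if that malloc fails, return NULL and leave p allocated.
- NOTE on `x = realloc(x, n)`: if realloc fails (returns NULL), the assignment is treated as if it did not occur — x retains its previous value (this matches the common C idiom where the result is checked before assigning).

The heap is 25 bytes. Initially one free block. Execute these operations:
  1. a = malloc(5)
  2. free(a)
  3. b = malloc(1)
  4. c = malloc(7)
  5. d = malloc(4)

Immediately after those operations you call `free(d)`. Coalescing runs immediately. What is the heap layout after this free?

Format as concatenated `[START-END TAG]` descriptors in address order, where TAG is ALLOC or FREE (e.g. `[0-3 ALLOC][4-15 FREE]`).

Answer: [0-0 ALLOC][1-7 ALLOC][8-24 FREE]

Derivation:
Op 1: a = malloc(5) -> a = 0; heap: [0-4 ALLOC][5-24 FREE]
Op 2: free(a) -> (freed a); heap: [0-24 FREE]
Op 3: b = malloc(1) -> b = 0; heap: [0-0 ALLOC][1-24 FREE]
Op 4: c = malloc(7) -> c = 1; heap: [0-0 ALLOC][1-7 ALLOC][8-24 FREE]
Op 5: d = malloc(4) -> d = 8; heap: [0-0 ALLOC][1-7 ALLOC][8-11 ALLOC][12-24 FREE]
free(d): d = 8 -> block [8-11 ALLOC]; mark free, coalesce with adjacent free neighbors -> [0-0 ALLOC][1-7 ALLOC][8-24 FREE]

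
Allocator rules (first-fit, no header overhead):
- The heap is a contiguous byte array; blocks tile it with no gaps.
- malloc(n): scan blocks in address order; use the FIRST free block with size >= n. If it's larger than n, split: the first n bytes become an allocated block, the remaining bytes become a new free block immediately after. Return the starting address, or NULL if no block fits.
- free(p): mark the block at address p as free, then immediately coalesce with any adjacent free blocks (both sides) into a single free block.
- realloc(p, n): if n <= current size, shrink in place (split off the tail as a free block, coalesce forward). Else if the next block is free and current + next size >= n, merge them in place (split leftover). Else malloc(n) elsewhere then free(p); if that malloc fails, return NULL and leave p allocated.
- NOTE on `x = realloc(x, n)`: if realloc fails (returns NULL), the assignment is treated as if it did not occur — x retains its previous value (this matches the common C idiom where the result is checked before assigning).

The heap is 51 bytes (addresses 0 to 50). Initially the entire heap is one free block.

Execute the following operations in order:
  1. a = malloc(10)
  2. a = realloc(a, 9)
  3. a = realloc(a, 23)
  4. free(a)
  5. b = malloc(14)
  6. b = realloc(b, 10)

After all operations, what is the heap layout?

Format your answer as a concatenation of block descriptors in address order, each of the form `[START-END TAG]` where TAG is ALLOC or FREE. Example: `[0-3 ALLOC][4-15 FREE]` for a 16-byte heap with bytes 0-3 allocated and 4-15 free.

Op 1: a = malloc(10) -> a = 0; heap: [0-9 ALLOC][10-50 FREE]
Op 2: a = realloc(a, 9) -> a = 0; heap: [0-8 ALLOC][9-50 FREE]
Op 3: a = realloc(a, 23) -> a = 0; heap: [0-22 ALLOC][23-50 FREE]
Op 4: free(a) -> (freed a); heap: [0-50 FREE]
Op 5: b = malloc(14) -> b = 0; heap: [0-13 ALLOC][14-50 FREE]
Op 6: b = realloc(b, 10) -> b = 0; heap: [0-9 ALLOC][10-50 FREE]

Answer: [0-9 ALLOC][10-50 FREE]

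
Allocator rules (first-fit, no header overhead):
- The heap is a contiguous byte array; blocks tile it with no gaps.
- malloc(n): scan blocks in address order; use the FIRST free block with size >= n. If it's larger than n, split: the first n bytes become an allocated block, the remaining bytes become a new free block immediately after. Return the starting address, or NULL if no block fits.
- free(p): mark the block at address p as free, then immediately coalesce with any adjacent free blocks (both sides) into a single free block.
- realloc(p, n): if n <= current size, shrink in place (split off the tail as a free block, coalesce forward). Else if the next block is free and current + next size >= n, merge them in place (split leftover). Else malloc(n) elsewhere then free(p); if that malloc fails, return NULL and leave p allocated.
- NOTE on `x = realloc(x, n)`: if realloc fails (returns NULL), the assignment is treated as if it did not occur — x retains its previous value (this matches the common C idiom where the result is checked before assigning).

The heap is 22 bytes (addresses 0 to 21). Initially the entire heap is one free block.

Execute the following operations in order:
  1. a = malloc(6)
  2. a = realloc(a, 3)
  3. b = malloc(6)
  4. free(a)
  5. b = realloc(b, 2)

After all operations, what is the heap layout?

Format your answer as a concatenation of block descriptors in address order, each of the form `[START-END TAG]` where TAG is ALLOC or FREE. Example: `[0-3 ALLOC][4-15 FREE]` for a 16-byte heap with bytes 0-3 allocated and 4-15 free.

Op 1: a = malloc(6) -> a = 0; heap: [0-5 ALLOC][6-21 FREE]
Op 2: a = realloc(a, 3) -> a = 0; heap: [0-2 ALLOC][3-21 FREE]
Op 3: b = malloc(6) -> b = 3; heap: [0-2 ALLOC][3-8 ALLOC][9-21 FREE]
Op 4: free(a) -> (freed a); heap: [0-2 FREE][3-8 ALLOC][9-21 FREE]
Op 5: b = realloc(b, 2) -> b = 3; heap: [0-2 FREE][3-4 ALLOC][5-21 FREE]

Answer: [0-2 FREE][3-4 ALLOC][5-21 FREE]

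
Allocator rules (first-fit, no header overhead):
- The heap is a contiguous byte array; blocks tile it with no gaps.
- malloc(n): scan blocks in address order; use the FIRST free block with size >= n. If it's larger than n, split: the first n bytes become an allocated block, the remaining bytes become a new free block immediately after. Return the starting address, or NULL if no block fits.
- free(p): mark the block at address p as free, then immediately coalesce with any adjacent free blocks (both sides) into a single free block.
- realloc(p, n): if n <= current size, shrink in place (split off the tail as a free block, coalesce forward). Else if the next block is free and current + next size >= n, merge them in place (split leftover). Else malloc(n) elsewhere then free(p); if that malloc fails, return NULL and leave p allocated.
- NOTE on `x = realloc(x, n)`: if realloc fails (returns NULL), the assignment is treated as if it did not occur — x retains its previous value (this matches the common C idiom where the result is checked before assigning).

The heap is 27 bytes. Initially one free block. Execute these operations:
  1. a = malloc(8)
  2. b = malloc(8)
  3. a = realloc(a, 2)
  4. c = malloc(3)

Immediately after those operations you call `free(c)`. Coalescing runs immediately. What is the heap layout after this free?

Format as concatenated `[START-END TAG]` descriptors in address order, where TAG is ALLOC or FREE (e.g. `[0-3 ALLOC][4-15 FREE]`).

Answer: [0-1 ALLOC][2-7 FREE][8-15 ALLOC][16-26 FREE]

Derivation:
Op 1: a = malloc(8) -> a = 0; heap: [0-7 ALLOC][8-26 FREE]
Op 2: b = malloc(8) -> b = 8; heap: [0-7 ALLOC][8-15 ALLOC][16-26 FREE]
Op 3: a = realloc(a, 2) -> a = 0; heap: [0-1 ALLOC][2-7 FREE][8-15 ALLOC][16-26 FREE]
Op 4: c = malloc(3) -> c = 2; heap: [0-1 ALLOC][2-4 ALLOC][5-7 FREE][8-15 ALLOC][16-26 FREE]
free(c): c = 2 -> block [2-4 ALLOC]; mark free, coalesce with adjacent free neighbors -> [0-1 ALLOC][2-7 FREE][8-15 ALLOC][16-26 FREE]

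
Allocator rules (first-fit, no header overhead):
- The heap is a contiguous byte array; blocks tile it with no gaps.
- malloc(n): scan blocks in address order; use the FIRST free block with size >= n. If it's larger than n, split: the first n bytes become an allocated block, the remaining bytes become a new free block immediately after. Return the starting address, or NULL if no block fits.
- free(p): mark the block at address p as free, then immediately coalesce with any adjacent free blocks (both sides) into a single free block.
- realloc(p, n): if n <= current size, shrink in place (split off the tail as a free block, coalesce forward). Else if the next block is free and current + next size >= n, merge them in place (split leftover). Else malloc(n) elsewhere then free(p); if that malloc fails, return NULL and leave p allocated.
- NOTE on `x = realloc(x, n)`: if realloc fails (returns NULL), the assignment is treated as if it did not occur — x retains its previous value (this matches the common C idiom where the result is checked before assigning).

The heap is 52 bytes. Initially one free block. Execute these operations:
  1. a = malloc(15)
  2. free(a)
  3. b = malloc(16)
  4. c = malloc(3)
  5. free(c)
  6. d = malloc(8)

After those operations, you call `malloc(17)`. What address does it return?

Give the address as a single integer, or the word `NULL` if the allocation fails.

Answer: 24

Derivation:
Op 1: a = malloc(15) -> a = 0; heap: [0-14 ALLOC][15-51 FREE]
Op 2: free(a) -> (freed a); heap: [0-51 FREE]
Op 3: b = malloc(16) -> b = 0; heap: [0-15 ALLOC][16-51 FREE]
Op 4: c = malloc(3) -> c = 16; heap: [0-15 ALLOC][16-18 ALLOC][19-51 FREE]
Op 5: free(c) -> (freed c); heap: [0-15 ALLOC][16-51 FREE]
Op 6: d = malloc(8) -> d = 16; heap: [0-15 ALLOC][16-23 ALLOC][24-51 FREE]
malloc(17): first-fit scan over [0-15 ALLOC][16-23 ALLOC][24-51 FREE] -> 24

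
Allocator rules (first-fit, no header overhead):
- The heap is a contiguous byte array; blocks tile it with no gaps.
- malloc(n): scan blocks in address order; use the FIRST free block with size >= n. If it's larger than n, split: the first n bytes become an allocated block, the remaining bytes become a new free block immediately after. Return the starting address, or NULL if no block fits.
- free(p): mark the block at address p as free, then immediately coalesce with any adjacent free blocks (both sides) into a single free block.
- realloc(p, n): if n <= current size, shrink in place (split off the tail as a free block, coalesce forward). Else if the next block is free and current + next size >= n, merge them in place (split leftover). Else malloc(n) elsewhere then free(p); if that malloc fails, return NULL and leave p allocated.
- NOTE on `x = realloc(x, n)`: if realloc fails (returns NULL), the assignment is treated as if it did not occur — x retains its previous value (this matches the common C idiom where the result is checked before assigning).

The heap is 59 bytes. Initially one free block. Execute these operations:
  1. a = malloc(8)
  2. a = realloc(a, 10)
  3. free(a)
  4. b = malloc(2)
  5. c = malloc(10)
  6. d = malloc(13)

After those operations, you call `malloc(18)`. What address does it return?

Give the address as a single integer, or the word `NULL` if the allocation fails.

Op 1: a = malloc(8) -> a = 0; heap: [0-7 ALLOC][8-58 FREE]
Op 2: a = realloc(a, 10) -> a = 0; heap: [0-9 ALLOC][10-58 FREE]
Op 3: free(a) -> (freed a); heap: [0-58 FREE]
Op 4: b = malloc(2) -> b = 0; heap: [0-1 ALLOC][2-58 FREE]
Op 5: c = malloc(10) -> c = 2; heap: [0-1 ALLOC][2-11 ALLOC][12-58 FREE]
Op 6: d = malloc(13) -> d = 12; heap: [0-1 ALLOC][2-11 ALLOC][12-24 ALLOC][25-58 FREE]
malloc(18): first-fit scan over [0-1 ALLOC][2-11 ALLOC][12-24 ALLOC][25-58 FREE] -> 25

Answer: 25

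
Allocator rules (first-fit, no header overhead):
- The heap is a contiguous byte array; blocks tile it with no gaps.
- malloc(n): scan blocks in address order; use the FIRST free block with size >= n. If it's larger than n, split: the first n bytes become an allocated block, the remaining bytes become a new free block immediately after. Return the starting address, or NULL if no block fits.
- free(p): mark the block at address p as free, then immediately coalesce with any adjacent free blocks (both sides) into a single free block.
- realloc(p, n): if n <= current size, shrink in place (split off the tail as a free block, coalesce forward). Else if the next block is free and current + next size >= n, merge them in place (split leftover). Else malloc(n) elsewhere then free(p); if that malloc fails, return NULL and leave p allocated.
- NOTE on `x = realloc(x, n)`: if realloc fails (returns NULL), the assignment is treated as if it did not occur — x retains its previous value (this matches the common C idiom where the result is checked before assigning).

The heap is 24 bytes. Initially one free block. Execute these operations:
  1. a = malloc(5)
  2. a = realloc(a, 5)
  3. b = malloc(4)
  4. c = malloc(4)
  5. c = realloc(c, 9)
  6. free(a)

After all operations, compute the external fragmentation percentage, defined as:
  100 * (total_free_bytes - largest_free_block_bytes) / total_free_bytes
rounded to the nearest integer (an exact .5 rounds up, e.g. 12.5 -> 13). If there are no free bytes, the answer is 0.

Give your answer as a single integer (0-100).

Op 1: a = malloc(5) -> a = 0; heap: [0-4 ALLOC][5-23 FREE]
Op 2: a = realloc(a, 5) -> a = 0; heap: [0-4 ALLOC][5-23 FREE]
Op 3: b = malloc(4) -> b = 5; heap: [0-4 ALLOC][5-8 ALLOC][9-23 FREE]
Op 4: c = malloc(4) -> c = 9; heap: [0-4 ALLOC][5-8 ALLOC][9-12 ALLOC][13-23 FREE]
Op 5: c = realloc(c, 9) -> c = 9; heap: [0-4 ALLOC][5-8 ALLOC][9-17 ALLOC][18-23 FREE]
Op 6: free(a) -> (freed a); heap: [0-4 FREE][5-8 ALLOC][9-17 ALLOC][18-23 FREE]
Free blocks: [5 6] total_free=11 largest=6 -> 100*(11-6)/11 = 500/11 ≈ 45.455 -> rounds to 45

Answer: 45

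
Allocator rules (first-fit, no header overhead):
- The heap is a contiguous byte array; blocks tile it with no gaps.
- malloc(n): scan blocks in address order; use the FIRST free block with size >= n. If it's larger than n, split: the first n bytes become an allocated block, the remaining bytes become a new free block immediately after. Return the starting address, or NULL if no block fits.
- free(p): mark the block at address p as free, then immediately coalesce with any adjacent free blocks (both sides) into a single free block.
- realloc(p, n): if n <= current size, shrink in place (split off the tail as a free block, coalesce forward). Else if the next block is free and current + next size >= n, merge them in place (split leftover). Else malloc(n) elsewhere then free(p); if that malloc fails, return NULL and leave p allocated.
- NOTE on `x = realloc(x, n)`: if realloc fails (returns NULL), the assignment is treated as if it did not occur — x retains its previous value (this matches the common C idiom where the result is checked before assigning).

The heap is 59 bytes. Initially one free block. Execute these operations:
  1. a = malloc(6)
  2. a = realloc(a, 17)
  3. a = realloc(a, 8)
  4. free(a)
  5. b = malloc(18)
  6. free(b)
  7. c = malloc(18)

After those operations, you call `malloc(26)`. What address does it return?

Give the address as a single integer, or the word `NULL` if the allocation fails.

Answer: 18

Derivation:
Op 1: a = malloc(6) -> a = 0; heap: [0-5 ALLOC][6-58 FREE]
Op 2: a = realloc(a, 17) -> a = 0; heap: [0-16 ALLOC][17-58 FREE]
Op 3: a = realloc(a, 8) -> a = 0; heap: [0-7 ALLOC][8-58 FREE]
Op 4: free(a) -> (freed a); heap: [0-58 FREE]
Op 5: b = malloc(18) -> b = 0; heap: [0-17 ALLOC][18-58 FREE]
Op 6: free(b) -> (freed b); heap: [0-58 FREE]
Op 7: c = malloc(18) -> c = 0; heap: [0-17 ALLOC][18-58 FREE]
malloc(26): first-fit scan over [0-17 ALLOC][18-58 FREE] -> 18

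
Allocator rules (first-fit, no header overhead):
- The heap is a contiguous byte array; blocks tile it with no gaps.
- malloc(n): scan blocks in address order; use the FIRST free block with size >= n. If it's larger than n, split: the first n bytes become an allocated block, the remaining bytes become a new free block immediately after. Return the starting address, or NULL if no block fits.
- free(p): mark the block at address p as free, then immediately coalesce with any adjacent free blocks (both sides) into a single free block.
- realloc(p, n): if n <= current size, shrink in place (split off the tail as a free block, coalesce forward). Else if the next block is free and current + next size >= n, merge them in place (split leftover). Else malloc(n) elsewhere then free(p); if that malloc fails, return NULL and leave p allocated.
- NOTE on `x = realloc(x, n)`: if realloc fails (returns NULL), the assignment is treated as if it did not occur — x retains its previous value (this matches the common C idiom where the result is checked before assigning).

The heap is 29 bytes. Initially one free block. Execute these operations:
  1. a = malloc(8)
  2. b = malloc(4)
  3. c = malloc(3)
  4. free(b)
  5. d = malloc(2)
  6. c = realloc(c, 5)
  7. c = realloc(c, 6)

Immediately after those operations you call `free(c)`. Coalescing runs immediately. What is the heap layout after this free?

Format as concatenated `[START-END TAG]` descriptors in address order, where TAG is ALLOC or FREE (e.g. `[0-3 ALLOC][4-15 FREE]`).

Op 1: a = malloc(8) -> a = 0; heap: [0-7 ALLOC][8-28 FREE]
Op 2: b = malloc(4) -> b = 8; heap: [0-7 ALLOC][8-11 ALLOC][12-28 FREE]
Op 3: c = malloc(3) -> c = 12; heap: [0-7 ALLOC][8-11 ALLOC][12-14 ALLOC][15-28 FREE]
Op 4: free(b) -> (freed b); heap: [0-7 ALLOC][8-11 FREE][12-14 ALLOC][15-28 FREE]
Op 5: d = malloc(2) -> d = 8; heap: [0-7 ALLOC][8-9 ALLOC][10-11 FREE][12-14 ALLOC][15-28 FREE]
Op 6: c = realloc(c, 5) -> c = 12; heap: [0-7 ALLOC][8-9 ALLOC][10-11 FREE][12-16 ALLOC][17-28 FREE]
Op 7: c = realloc(c, 6) -> c = 12; heap: [0-7 ALLOC][8-9 ALLOC][10-11 FREE][12-17 ALLOC][18-28 FREE]
free(c): c = 12 -> block [12-17 ALLOC]; mark free, coalesce with adjacent free neighbors -> [0-7 ALLOC][8-9 ALLOC][10-28 FREE]

Answer: [0-7 ALLOC][8-9 ALLOC][10-28 FREE]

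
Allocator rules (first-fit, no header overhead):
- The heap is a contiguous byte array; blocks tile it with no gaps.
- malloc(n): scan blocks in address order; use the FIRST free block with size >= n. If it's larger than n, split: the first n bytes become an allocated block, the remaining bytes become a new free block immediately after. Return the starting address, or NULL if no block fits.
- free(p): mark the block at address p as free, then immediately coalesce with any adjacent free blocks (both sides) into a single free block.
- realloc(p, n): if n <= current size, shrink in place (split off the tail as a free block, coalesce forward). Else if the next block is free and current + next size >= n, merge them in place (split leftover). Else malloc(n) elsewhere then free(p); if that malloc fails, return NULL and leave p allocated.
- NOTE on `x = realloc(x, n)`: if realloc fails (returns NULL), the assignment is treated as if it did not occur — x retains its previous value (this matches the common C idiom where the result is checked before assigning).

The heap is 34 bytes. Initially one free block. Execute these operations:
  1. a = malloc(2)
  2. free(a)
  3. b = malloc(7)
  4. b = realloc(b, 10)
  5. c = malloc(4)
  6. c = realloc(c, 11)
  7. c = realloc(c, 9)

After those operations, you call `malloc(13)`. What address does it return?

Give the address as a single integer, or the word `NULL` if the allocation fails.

Answer: 19

Derivation:
Op 1: a = malloc(2) -> a = 0; heap: [0-1 ALLOC][2-33 FREE]
Op 2: free(a) -> (freed a); heap: [0-33 FREE]
Op 3: b = malloc(7) -> b = 0; heap: [0-6 ALLOC][7-33 FREE]
Op 4: b = realloc(b, 10) -> b = 0; heap: [0-9 ALLOC][10-33 FREE]
Op 5: c = malloc(4) -> c = 10; heap: [0-9 ALLOC][10-13 ALLOC][14-33 FREE]
Op 6: c = realloc(c, 11) -> c = 10; heap: [0-9 ALLOC][10-20 ALLOC][21-33 FREE]
Op 7: c = realloc(c, 9) -> c = 10; heap: [0-9 ALLOC][10-18 ALLOC][19-33 FREE]
malloc(13): first-fit scan over [0-9 ALLOC][10-18 ALLOC][19-33 FREE] -> 19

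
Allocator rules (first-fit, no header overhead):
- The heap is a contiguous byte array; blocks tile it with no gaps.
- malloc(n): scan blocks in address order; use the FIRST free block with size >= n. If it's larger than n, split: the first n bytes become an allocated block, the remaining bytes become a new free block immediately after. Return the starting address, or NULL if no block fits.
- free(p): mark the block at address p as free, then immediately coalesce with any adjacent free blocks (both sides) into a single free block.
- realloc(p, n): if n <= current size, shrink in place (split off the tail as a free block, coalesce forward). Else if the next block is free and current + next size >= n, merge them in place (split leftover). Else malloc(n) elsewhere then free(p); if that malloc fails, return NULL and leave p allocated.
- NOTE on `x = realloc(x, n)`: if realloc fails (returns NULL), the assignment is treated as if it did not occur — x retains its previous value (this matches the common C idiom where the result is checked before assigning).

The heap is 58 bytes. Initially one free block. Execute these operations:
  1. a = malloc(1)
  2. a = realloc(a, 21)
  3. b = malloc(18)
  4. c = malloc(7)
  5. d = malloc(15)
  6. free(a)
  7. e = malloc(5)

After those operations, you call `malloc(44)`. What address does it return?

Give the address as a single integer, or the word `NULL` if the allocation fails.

Answer: NULL

Derivation:
Op 1: a = malloc(1) -> a = 0; heap: [0-0 ALLOC][1-57 FREE]
Op 2: a = realloc(a, 21) -> a = 0; heap: [0-20 ALLOC][21-57 FREE]
Op 3: b = malloc(18) -> b = 21; heap: [0-20 ALLOC][21-38 ALLOC][39-57 FREE]
Op 4: c = malloc(7) -> c = 39; heap: [0-20 ALLOC][21-38 ALLOC][39-45 ALLOC][46-57 FREE]
Op 5: d = malloc(15) -> d = NULL; heap: [0-20 ALLOC][21-38 ALLOC][39-45 ALLOC][46-57 FREE]
Op 6: free(a) -> (freed a); heap: [0-20 FREE][21-38 ALLOC][39-45 ALLOC][46-57 FREE]
Op 7: e = malloc(5) -> e = 0; heap: [0-4 ALLOC][5-20 FREE][21-38 ALLOC][39-45 ALLOC][46-57 FREE]
malloc(44): first-fit scan over [0-4 ALLOC][5-20 FREE][21-38 ALLOC][39-45 ALLOC][46-57 FREE] -> NULL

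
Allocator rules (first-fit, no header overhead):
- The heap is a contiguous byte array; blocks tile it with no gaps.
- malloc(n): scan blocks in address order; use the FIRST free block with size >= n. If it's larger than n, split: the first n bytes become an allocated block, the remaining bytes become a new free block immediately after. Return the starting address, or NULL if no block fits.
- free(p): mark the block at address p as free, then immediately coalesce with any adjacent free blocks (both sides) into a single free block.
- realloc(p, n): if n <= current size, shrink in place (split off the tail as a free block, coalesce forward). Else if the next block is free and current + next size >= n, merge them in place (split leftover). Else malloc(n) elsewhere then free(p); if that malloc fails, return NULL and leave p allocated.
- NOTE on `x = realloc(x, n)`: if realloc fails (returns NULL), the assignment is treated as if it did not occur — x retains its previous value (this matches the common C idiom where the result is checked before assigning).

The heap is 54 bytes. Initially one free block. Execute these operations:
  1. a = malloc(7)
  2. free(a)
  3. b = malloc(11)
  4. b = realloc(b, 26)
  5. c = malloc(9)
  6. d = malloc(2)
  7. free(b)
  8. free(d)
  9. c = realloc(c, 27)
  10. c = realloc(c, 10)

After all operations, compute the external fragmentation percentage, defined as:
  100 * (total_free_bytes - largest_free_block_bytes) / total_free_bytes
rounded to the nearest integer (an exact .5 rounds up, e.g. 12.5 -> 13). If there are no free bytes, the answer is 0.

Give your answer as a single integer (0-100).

Op 1: a = malloc(7) -> a = 0; heap: [0-6 ALLOC][7-53 FREE]
Op 2: free(a) -> (freed a); heap: [0-53 FREE]
Op 3: b = malloc(11) -> b = 0; heap: [0-10 ALLOC][11-53 FREE]
Op 4: b = realloc(b, 26) -> b = 0; heap: [0-25 ALLOC][26-53 FREE]
Op 5: c = malloc(9) -> c = 26; heap: [0-25 ALLOC][26-34 ALLOC][35-53 FREE]
Op 6: d = malloc(2) -> d = 35; heap: [0-25 ALLOC][26-34 ALLOC][35-36 ALLOC][37-53 FREE]
Op 7: free(b) -> (freed b); heap: [0-25 FREE][26-34 ALLOC][35-36 ALLOC][37-53 FREE]
Op 8: free(d) -> (freed d); heap: [0-25 FREE][26-34 ALLOC][35-53 FREE]
Op 9: c = realloc(c, 27) -> c = 26; heap: [0-25 FREE][26-52 ALLOC][53-53 FREE]
Op 10: c = realloc(c, 10) -> c = 26; heap: [0-25 FREE][26-35 ALLOC][36-53 FREE]
Free blocks: [26 18] total_free=44 largest=26 -> 100*(44-26)/44 = 1800/44 ≈ 40.909 -> rounds to 41

Answer: 41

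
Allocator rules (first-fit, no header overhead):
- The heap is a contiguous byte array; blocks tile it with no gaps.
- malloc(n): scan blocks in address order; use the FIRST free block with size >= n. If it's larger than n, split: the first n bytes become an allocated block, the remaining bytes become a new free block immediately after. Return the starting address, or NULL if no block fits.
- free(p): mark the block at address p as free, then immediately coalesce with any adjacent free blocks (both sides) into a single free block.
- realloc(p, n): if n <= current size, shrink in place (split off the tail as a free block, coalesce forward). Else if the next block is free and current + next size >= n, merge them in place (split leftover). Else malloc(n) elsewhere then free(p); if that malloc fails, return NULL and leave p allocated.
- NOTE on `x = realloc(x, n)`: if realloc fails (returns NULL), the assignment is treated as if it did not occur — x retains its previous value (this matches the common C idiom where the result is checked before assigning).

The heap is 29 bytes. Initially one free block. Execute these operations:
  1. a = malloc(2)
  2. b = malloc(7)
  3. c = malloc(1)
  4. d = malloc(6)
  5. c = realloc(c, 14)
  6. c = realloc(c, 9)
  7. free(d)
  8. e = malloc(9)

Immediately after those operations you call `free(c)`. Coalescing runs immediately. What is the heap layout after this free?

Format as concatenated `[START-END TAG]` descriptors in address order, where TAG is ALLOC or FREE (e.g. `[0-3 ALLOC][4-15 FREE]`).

Answer: [0-1 ALLOC][2-8 ALLOC][9-28 FREE]

Derivation:
Op 1: a = malloc(2) -> a = 0; heap: [0-1 ALLOC][2-28 FREE]
Op 2: b = malloc(7) -> b = 2; heap: [0-1 ALLOC][2-8 ALLOC][9-28 FREE]
Op 3: c = malloc(1) -> c = 9; heap: [0-1 ALLOC][2-8 ALLOC][9-9 ALLOC][10-28 FREE]
Op 4: d = malloc(6) -> d = 10; heap: [0-1 ALLOC][2-8 ALLOC][9-9 ALLOC][10-15 ALLOC][16-28 FREE]
Op 5: c = realloc(c, 14) -> NULL (c unchanged); heap: [0-1 ALLOC][2-8 ALLOC][9-9 ALLOC][10-15 ALLOC][16-28 FREE]
Op 6: c = realloc(c, 9) -> c = 16; heap: [0-1 ALLOC][2-8 ALLOC][9-9 FREE][10-15 ALLOC][16-24 ALLOC][25-28 FREE]
Op 7: free(d) -> (freed d); heap: [0-1 ALLOC][2-8 ALLOC][9-15 FREE][16-24 ALLOC][25-28 FREE]
Op 8: e = malloc(9) -> e = NULL; heap: [0-1 ALLOC][2-8 ALLOC][9-15 FREE][16-24 ALLOC][25-28 FREE]
free(c): c = 16 -> block [16-24 ALLOC]; mark free, coalesce with adjacent free neighbors -> [0-1 ALLOC][2-8 ALLOC][9-28 FREE]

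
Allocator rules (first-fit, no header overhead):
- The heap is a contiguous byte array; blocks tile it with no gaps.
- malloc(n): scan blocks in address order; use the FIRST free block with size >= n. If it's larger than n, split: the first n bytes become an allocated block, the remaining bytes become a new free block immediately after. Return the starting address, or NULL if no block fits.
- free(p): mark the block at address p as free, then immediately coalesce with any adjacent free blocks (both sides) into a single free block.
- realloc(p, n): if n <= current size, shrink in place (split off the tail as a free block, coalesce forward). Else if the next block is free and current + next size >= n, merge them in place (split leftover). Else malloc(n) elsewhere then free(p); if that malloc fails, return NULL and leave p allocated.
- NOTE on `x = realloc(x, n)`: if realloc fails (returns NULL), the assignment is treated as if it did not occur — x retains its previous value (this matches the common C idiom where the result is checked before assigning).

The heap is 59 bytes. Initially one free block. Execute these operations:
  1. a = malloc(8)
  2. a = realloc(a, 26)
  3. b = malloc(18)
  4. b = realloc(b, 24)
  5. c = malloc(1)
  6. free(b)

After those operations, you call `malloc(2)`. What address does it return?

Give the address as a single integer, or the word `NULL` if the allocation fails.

Op 1: a = malloc(8) -> a = 0; heap: [0-7 ALLOC][8-58 FREE]
Op 2: a = realloc(a, 26) -> a = 0; heap: [0-25 ALLOC][26-58 FREE]
Op 3: b = malloc(18) -> b = 26; heap: [0-25 ALLOC][26-43 ALLOC][44-58 FREE]
Op 4: b = realloc(b, 24) -> b = 26; heap: [0-25 ALLOC][26-49 ALLOC][50-58 FREE]
Op 5: c = malloc(1) -> c = 50; heap: [0-25 ALLOC][26-49 ALLOC][50-50 ALLOC][51-58 FREE]
Op 6: free(b) -> (freed b); heap: [0-25 ALLOC][26-49 FREE][50-50 ALLOC][51-58 FREE]
malloc(2): first-fit scan over [0-25 ALLOC][26-49 FREE][50-50 ALLOC][51-58 FREE] -> 26

Answer: 26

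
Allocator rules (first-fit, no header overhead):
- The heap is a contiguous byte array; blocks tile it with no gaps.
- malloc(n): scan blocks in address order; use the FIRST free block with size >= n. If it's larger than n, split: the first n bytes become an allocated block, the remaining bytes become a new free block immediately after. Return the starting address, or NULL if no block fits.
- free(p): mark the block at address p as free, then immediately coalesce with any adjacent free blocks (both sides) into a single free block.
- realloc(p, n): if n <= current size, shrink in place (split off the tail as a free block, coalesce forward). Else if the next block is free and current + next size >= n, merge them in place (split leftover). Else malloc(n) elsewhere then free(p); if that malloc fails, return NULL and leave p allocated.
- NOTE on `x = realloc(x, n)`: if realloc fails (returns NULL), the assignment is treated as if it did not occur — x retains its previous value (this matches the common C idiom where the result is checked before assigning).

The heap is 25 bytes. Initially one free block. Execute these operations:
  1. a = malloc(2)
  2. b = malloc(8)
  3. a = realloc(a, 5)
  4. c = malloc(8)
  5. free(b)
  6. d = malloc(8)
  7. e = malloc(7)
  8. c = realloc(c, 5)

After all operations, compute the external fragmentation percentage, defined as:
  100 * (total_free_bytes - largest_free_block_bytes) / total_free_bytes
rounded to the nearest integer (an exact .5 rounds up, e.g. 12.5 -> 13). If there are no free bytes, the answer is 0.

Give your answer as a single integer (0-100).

Op 1: a = malloc(2) -> a = 0; heap: [0-1 ALLOC][2-24 FREE]
Op 2: b = malloc(8) -> b = 2; heap: [0-1 ALLOC][2-9 ALLOC][10-24 FREE]
Op 3: a = realloc(a, 5) -> a = 10; heap: [0-1 FREE][2-9 ALLOC][10-14 ALLOC][15-24 FREE]
Op 4: c = malloc(8) -> c = 15; heap: [0-1 FREE][2-9 ALLOC][10-14 ALLOC][15-22 ALLOC][23-24 FREE]
Op 5: free(b) -> (freed b); heap: [0-9 FREE][10-14 ALLOC][15-22 ALLOC][23-24 FREE]
Op 6: d = malloc(8) -> d = 0; heap: [0-7 ALLOC][8-9 FREE][10-14 ALLOC][15-22 ALLOC][23-24 FREE]
Op 7: e = malloc(7) -> e = NULL; heap: [0-7 ALLOC][8-9 FREE][10-14 ALLOC][15-22 ALLOC][23-24 FREE]
Op 8: c = realloc(c, 5) -> c = 15; heap: [0-7 ALLOC][8-9 FREE][10-14 ALLOC][15-19 ALLOC][20-24 FREE]
Free blocks: [2 5] total_free=7 largest=5 -> 100*(7-5)/7 = 200/7 ≈ 28.571 -> rounds to 29

Answer: 29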